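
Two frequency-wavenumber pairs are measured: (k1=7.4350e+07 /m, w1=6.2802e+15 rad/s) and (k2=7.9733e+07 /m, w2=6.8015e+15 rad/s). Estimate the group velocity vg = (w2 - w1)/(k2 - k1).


vg = (w2 - w1) / (k2 - k1)
= (6.8015e+15 - 6.2802e+15) / (7.9733e+07 - 7.4350e+07)
= 5.2130e+14 / 5.3830e+06
= 9.6842e+07 m/s

9.6842e+07


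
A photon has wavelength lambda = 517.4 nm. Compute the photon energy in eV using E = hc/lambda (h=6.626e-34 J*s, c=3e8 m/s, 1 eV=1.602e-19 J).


E = hc / lambda
= (6.626e-34)(3e8) / (517.4e-9)
= 1.9878e-25 / 5.1740e-07
= 3.8419e-19 J
Converting to eV: 3.8419e-19 / 1.602e-19
= 2.3982 eV

2.3982


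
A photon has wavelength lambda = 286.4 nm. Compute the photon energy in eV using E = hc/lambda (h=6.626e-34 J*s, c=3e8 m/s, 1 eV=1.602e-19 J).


E = hc / lambda
= (6.626e-34)(3e8) / (286.4e-9)
= 1.9878e-25 / 2.8640e-07
= 6.9406e-19 J
Converting to eV: 6.9406e-19 / 1.602e-19
= 4.3325 eV

4.3325


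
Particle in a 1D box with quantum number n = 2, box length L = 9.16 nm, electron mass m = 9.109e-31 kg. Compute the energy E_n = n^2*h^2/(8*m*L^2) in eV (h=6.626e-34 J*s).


E = n^2 * h^2 / (8 * m * L^2)
= 2^2 * (6.626e-34)^2 / (8 * 9.109e-31 * (9.16e-9)^2)
= 4 * 4.3904e-67 / (8 * 9.109e-31 * 8.3906e-17)
= 2.8722e-21 J
= 0.0179 eV

0.0179


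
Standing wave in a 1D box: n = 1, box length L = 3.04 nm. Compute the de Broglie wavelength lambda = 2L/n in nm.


lambda = 2L / n
= 2 * 3.04 / 1
= 6.08 / 1
= 6.08 nm

6.08


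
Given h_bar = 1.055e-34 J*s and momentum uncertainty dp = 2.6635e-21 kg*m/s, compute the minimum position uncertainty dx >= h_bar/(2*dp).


dx = h_bar / (2 * dp)
= 1.055e-34 / (2 * 2.6635e-21)
= 1.055e-34 / 5.3270e-21
= 1.9805e-14 m

1.9805e-14


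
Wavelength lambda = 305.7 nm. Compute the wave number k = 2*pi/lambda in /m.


k = 2 * pi / lambda
= 6.2832 / (305.7e-9)
= 6.2832 / 3.0570e-07
= 2.0553e+07 /m

2.0553e+07


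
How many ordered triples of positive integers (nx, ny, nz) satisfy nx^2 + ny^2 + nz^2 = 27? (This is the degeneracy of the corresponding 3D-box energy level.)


Enumerate all (nx, ny, nz) with nx^2 + ny^2 + nz^2 = 27:
(1,1,5)
(1,5,1)
(3,3,3)
(5,1,1)
Total degeneracy = 4

4


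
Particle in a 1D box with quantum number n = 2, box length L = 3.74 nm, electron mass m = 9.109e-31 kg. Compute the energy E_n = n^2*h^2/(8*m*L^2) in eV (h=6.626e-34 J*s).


E = n^2 * h^2 / (8 * m * L^2)
= 2^2 * (6.626e-34)^2 / (8 * 9.109e-31 * (3.74e-9)^2)
= 4 * 4.3904e-67 / (8 * 9.109e-31 * 1.3988e-17)
= 1.7229e-20 J
= 0.1075 eV

0.1075


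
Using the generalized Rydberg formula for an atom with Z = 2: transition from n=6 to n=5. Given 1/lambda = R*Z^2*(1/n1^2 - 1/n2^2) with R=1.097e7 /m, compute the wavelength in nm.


1/lambda = R * Z^2 * (1/n1^2 - 1/n2^2)
= 1.097e7 * 2^2 * (1/5^2 - 1/6^2)
= 1.097e7 * 4 * (0.04 - 0.027778)
= 5.3631e+05 /m
lambda = 1 / 5.3631e+05
= 1864.5894 nm

1864.5894


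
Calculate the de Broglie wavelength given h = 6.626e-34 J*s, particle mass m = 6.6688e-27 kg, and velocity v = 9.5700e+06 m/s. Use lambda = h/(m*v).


lambda = h / (m * v)
= 6.626e-34 / (6.6688e-27 * 9.5700e+06)
= 6.626e-34 / 6.3820e-20
= 1.0382e-14 m

1.0382e-14


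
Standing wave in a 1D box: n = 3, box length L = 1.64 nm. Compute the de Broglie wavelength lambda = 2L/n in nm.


lambda = 2L / n
= 2 * 1.64 / 3
= 3.28 / 3
= 1.0933 nm

1.0933


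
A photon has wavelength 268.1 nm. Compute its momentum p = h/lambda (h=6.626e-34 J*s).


p = h / lambda
= 6.626e-34 / (268.1e-9)
= 6.626e-34 / 2.6810e-07
= 2.4715e-27 kg*m/s

2.4715e-27


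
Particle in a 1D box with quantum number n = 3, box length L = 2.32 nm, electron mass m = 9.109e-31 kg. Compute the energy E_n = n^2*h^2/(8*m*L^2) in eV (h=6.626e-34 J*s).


E = n^2 * h^2 / (8 * m * L^2)
= 3^2 * (6.626e-34)^2 / (8 * 9.109e-31 * (2.32e-9)^2)
= 9 * 4.3904e-67 / (8 * 9.109e-31 * 5.3824e-18)
= 1.0074e-19 J
= 0.6288 eV

0.6288


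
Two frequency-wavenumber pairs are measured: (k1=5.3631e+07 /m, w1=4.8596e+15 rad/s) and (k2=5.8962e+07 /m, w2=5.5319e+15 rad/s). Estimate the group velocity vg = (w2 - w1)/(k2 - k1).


vg = (w2 - w1) / (k2 - k1)
= (5.5319e+15 - 4.8596e+15) / (5.8962e+07 - 5.3631e+07)
= 6.7230e+14 / 5.3310e+06
= 1.2611e+08 m/s

1.2611e+08


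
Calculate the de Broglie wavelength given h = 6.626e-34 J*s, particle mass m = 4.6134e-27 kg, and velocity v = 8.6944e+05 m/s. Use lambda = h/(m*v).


lambda = h / (m * v)
= 6.626e-34 / (4.6134e-27 * 8.6944e+05)
= 6.626e-34 / 4.0111e-21
= 1.6519e-13 m

1.6519e-13


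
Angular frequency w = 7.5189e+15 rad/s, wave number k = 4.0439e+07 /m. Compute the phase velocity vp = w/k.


vp = w / k
= 7.5189e+15 / 4.0439e+07
= 1.8593e+08 m/s

1.8593e+08


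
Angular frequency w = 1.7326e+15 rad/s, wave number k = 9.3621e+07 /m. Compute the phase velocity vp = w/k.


vp = w / k
= 1.7326e+15 / 9.3621e+07
= 1.8507e+07 m/s

1.8507e+07


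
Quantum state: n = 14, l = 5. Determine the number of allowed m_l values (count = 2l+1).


m_l ranges from -l to +l in integer steps
So m_l goes from -5 to +5
Count = 2l + 1 = 2*5 + 1
= 11

11


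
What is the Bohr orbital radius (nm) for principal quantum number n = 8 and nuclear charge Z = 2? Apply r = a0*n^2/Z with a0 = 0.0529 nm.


r = a0 * n^2 / Z
= 0.0529 * 8^2 / 2
= 0.0529 * 64 / 2
= 1.6928 nm

1.6928


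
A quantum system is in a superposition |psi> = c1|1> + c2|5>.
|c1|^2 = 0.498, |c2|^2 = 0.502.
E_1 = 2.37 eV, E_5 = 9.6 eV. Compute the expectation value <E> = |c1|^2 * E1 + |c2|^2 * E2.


<E> = |c1|^2 * E1 + |c2|^2 * E2
= 0.498 * 2.37 + 0.502 * 9.6
= 1.1803 + 4.8192
= 5.9995 eV

5.9995


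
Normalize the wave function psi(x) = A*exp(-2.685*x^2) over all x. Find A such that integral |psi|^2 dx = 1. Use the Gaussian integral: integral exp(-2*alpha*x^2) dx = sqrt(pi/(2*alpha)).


integral |psi|^2 dx = A^2 * sqrt(pi/(2*alpha)) = 1
A^2 = sqrt(2*alpha/pi)
= sqrt(2 * 2.685 / pi)
= 1.307411
A = sqrt(1.307411)
= 1.1434

1.1434


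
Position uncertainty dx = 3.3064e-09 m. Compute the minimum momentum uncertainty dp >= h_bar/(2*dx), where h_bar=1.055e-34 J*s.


dp = h_bar / (2 * dx)
= 1.055e-34 / (2 * 3.3064e-09)
= 1.055e-34 / 6.6128e-09
= 1.5954e-26 kg*m/s

1.5954e-26


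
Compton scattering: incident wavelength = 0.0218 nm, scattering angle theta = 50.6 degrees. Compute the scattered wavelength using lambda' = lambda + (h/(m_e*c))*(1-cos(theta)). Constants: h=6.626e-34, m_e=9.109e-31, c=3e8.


Compton wavelength: h/(m_e*c) = 2.4247e-12 m
d_lambda = 2.4247e-12 * (1 - cos(50.6 deg))
= 2.4247e-12 * 0.365269
= 8.8567e-13 m = 0.000886 nm
lambda' = 0.0218 + 0.000886
= 0.022686 nm

0.022686


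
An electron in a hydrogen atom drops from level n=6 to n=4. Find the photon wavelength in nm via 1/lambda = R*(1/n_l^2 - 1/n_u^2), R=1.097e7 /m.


1/lambda = R * (1/n_l^2 - 1/n_u^2)
= 1.097e7 * (1/4^2 - 1/6^2)
= 1.097e7 * (0.0625 - 0.027778)
= 1.097e7 * 0.034722
= 3.8090e+05 /m
lambda = 1 / 3.8090e+05 = 2625.3418 nm

2625.3418


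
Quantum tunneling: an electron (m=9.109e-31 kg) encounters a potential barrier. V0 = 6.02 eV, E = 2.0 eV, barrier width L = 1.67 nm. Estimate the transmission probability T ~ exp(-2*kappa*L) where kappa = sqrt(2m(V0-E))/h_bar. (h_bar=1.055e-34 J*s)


V0 - E = 4.02 eV = 6.4400e-19 J
kappa = sqrt(2 * m * (V0-E)) / h_bar
= sqrt(2 * 9.109e-31 * 6.4400e-19) / 1.055e-34
= 1.0267e+10 /m
2*kappa*L = 2 * 1.0267e+10 * 1.67e-9
= 34.2917
T = exp(-34.2917) = 1.280315e-15

1.280315e-15


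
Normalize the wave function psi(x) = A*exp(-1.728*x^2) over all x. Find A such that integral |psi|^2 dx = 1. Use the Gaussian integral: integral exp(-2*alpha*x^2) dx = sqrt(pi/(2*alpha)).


integral |psi|^2 dx = A^2 * sqrt(pi/(2*alpha)) = 1
A^2 = sqrt(2*alpha/pi)
= sqrt(2 * 1.728 / pi)
= 1.048846
A = sqrt(1.048846)
= 1.0241

1.0241


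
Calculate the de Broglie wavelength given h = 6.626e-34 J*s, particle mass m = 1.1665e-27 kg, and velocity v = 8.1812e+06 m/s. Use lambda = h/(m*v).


lambda = h / (m * v)
= 6.626e-34 / (1.1665e-27 * 8.1812e+06)
= 6.626e-34 / 9.5434e-21
= 6.9430e-14 m

6.9430e-14


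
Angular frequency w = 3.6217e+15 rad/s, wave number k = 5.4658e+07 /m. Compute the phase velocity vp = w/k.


vp = w / k
= 3.6217e+15 / 5.4658e+07
= 6.6261e+07 m/s

6.6261e+07


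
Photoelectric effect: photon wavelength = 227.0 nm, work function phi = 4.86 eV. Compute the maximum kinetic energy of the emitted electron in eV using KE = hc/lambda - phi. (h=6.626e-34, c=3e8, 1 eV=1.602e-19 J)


E_photon = hc / lambda
= (6.626e-34)(3e8) / (227.0e-9)
= 8.7568e-19 J
= 5.4662 eV
KE = E_photon - phi
= 5.4662 - 4.86
= 0.6062 eV

0.6062


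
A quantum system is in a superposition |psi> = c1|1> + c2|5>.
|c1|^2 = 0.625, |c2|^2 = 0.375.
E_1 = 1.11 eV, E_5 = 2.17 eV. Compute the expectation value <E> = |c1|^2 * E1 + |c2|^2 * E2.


<E> = |c1|^2 * E1 + |c2|^2 * E2
= 0.625 * 1.11 + 0.375 * 2.17
= 0.6938 + 0.8137
= 1.5075 eV

1.5075


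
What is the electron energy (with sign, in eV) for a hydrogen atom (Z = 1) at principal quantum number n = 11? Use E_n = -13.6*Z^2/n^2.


E_n = -13.6 * Z^2 / n^2
= -13.6 * 1^2 / 11^2
= -13.6 * 1 / 121
= -0.1124 eV

-0.1124


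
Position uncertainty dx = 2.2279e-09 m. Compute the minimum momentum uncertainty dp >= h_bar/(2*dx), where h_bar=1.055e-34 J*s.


dp = h_bar / (2 * dx)
= 1.055e-34 / (2 * 2.2279e-09)
= 1.055e-34 / 4.4558e-09
= 2.3677e-26 kg*m/s

2.3677e-26


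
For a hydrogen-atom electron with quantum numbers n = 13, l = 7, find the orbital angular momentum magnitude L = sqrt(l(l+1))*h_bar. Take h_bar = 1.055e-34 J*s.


L = sqrt(l*(l+1)) * h_bar
= sqrt(7 * 8) * 1.055e-34
= sqrt(56) * 1.055e-34
= 7.4833 * 1.055e-34
= 7.8949e-34 J*s

7.8949e-34


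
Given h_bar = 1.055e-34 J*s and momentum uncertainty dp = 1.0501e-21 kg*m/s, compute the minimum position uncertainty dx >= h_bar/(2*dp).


dx = h_bar / (2 * dp)
= 1.055e-34 / (2 * 1.0501e-21)
= 1.055e-34 / 2.1002e-21
= 5.0233e-14 m

5.0233e-14


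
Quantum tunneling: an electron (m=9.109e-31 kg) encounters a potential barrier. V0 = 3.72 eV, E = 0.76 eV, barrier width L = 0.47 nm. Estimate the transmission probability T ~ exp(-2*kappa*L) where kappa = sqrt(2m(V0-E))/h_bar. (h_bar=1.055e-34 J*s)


V0 - E = 2.96 eV = 4.7419e-19 J
kappa = sqrt(2 * m * (V0-E)) / h_bar
= sqrt(2 * 9.109e-31 * 4.7419e-19) / 1.055e-34
= 8.8100e+09 /m
2*kappa*L = 2 * 8.8100e+09 * 0.47e-9
= 8.2814
T = exp(-8.2814) = 2.531869e-04

2.531869e-04


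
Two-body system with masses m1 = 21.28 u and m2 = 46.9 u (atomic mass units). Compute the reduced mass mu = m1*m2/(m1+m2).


mu = m1 * m2 / (m1 + m2)
= 21.28 * 46.9 / (21.28 + 46.9)
= 998.032 / 68.18
= 14.6382 u

14.6382


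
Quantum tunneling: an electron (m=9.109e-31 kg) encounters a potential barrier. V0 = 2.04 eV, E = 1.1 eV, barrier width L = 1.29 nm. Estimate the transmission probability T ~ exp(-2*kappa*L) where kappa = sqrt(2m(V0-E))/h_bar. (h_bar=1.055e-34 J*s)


V0 - E = 0.94 eV = 1.5059e-19 J
kappa = sqrt(2 * m * (V0-E)) / h_bar
= sqrt(2 * 9.109e-31 * 1.5059e-19) / 1.055e-34
= 4.9647e+09 /m
2*kappa*L = 2 * 4.9647e+09 * 1.29e-9
= 12.8089
T = exp(-12.8089) = 2.736235e-06

2.736235e-06


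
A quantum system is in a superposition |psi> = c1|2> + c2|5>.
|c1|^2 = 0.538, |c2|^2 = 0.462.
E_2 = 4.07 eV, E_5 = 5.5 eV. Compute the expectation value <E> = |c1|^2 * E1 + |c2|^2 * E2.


<E> = |c1|^2 * E1 + |c2|^2 * E2
= 0.538 * 4.07 + 0.462 * 5.5
= 2.1897 + 2.541
= 4.7307 eV

4.7307


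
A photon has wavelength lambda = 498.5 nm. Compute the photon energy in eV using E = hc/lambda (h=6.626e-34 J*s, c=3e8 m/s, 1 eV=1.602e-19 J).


E = hc / lambda
= (6.626e-34)(3e8) / (498.5e-9)
= 1.9878e-25 / 4.9850e-07
= 3.9876e-19 J
Converting to eV: 3.9876e-19 / 1.602e-19
= 2.4891 eV

2.4891


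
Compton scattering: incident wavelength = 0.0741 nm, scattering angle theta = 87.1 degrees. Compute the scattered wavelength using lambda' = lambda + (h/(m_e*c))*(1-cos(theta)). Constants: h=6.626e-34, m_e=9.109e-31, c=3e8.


Compton wavelength: h/(m_e*c) = 2.4247e-12 m
d_lambda = 2.4247e-12 * (1 - cos(87.1 deg))
= 2.4247e-12 * 0.949407
= 2.3020e-12 m = 0.002302 nm
lambda' = 0.0741 + 0.002302
= 0.076402 nm

0.076402


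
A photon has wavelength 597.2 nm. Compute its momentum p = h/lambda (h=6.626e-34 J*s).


p = h / lambda
= 6.626e-34 / (597.2e-9)
= 6.626e-34 / 5.9720e-07
= 1.1095e-27 kg*m/s

1.1095e-27


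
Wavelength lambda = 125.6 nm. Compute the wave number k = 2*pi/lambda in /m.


k = 2 * pi / lambda
= 6.2832 / (125.6e-9)
= 6.2832 / 1.2560e-07
= 5.0025e+07 /m

5.0025e+07


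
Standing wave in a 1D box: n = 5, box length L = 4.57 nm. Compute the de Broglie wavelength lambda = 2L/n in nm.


lambda = 2L / n
= 2 * 4.57 / 5
= 9.14 / 5
= 1.828 nm

1.828


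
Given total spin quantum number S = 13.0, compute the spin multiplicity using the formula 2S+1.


Spin multiplicity = 2S + 1
= 2 * 13.0 + 1
= 26.0 + 1
= 27

27


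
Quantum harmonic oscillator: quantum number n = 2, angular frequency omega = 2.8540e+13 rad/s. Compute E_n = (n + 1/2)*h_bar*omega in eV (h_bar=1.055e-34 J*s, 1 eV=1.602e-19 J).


E = (n + 1/2) * h_bar * omega
= (2 + 0.5) * 1.055e-34 * 2.8540e+13
= 2.5 * 3.0110e-21
= 7.5274e-21 J
= 0.047 eV

0.047


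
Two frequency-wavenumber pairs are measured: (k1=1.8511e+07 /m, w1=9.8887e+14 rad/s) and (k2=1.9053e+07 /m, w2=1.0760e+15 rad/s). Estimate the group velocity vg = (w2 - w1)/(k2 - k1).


vg = (w2 - w1) / (k2 - k1)
= (1.0760e+15 - 9.8887e+14) / (1.9053e+07 - 1.8511e+07)
= 8.7130e+13 / 5.4200e+05
= 1.6076e+08 m/s

1.6076e+08


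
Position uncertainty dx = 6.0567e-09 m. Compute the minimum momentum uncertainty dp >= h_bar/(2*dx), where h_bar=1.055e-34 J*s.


dp = h_bar / (2 * dx)
= 1.055e-34 / (2 * 6.0567e-09)
= 1.055e-34 / 1.2113e-08
= 8.7094e-27 kg*m/s

8.7094e-27


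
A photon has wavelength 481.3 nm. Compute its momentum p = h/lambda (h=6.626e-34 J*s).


p = h / lambda
= 6.626e-34 / (481.3e-9)
= 6.626e-34 / 4.8130e-07
= 1.3767e-27 kg*m/s

1.3767e-27


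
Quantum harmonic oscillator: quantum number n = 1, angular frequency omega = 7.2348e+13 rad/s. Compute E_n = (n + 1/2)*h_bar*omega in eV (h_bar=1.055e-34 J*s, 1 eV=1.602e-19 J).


E = (n + 1/2) * h_bar * omega
= (1 + 0.5) * 1.055e-34 * 7.2348e+13
= 1.5 * 7.6327e-21
= 1.1449e-20 J
= 0.0715 eV

0.0715


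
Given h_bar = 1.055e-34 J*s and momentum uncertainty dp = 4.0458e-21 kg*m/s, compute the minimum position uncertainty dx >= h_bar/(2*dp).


dx = h_bar / (2 * dp)
= 1.055e-34 / (2 * 4.0458e-21)
= 1.055e-34 / 8.0916e-21
= 1.3038e-14 m

1.3038e-14


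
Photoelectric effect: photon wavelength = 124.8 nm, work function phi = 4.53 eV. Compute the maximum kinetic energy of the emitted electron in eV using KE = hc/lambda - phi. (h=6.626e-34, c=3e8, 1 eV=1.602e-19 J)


E_photon = hc / lambda
= (6.626e-34)(3e8) / (124.8e-9)
= 1.5928e-18 J
= 9.9425 eV
KE = E_photon - phi
= 9.9425 - 4.53
= 5.4125 eV

5.4125


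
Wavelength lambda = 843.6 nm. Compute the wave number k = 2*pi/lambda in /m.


k = 2 * pi / lambda
= 6.2832 / (843.6e-9)
= 6.2832 / 8.4360e-07
= 7.4481e+06 /m

7.4481e+06


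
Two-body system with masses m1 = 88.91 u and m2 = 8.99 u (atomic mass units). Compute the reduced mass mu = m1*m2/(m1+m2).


mu = m1 * m2 / (m1 + m2)
= 88.91 * 8.99 / (88.91 + 8.99)
= 799.3009 / 97.9
= 8.1645 u

8.1645


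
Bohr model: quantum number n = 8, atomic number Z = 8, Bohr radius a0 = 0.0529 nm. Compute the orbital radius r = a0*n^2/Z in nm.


r = a0 * n^2 / Z
= 0.0529 * 8^2 / 8
= 0.0529 * 64 / 8
= 0.4232 nm

0.4232


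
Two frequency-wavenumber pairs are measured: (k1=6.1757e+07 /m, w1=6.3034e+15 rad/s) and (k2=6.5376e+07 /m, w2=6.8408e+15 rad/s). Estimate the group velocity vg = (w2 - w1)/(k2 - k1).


vg = (w2 - w1) / (k2 - k1)
= (6.8408e+15 - 6.3034e+15) / (6.5376e+07 - 6.1757e+07)
= 5.3740e+14 / 3.6190e+06
= 1.4849e+08 m/s

1.4849e+08


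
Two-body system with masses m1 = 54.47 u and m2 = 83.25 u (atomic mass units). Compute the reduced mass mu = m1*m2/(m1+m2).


mu = m1 * m2 / (m1 + m2)
= 54.47 * 83.25 / (54.47 + 83.25)
= 4534.6275 / 137.72
= 32.9264 u

32.9264


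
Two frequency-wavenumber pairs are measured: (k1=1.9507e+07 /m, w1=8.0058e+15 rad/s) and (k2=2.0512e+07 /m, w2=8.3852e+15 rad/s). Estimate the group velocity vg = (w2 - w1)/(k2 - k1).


vg = (w2 - w1) / (k2 - k1)
= (8.3852e+15 - 8.0058e+15) / (2.0512e+07 - 1.9507e+07)
= 3.7940e+14 / 1.0050e+06
= 3.7751e+08 m/s

3.7751e+08


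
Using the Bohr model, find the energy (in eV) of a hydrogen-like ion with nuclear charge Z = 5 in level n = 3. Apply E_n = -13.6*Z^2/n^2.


E_n = -13.6 * Z^2 / n^2
= -13.6 * 5^2 / 3^2
= -13.6 * 25 / 9
= -37.7778 eV

-37.7778


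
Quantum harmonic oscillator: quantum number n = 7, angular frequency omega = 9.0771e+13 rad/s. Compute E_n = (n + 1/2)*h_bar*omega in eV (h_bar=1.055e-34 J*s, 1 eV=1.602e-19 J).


E = (n + 1/2) * h_bar * omega
= (7 + 0.5) * 1.055e-34 * 9.0771e+13
= 7.5 * 9.5763e-21
= 7.1823e-20 J
= 0.4483 eV

0.4483


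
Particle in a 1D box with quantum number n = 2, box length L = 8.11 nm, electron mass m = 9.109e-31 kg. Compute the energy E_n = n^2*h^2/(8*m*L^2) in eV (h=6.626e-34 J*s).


E = n^2 * h^2 / (8 * m * L^2)
= 2^2 * (6.626e-34)^2 / (8 * 9.109e-31 * (8.11e-9)^2)
= 4 * 4.3904e-67 / (8 * 9.109e-31 * 6.5772e-17)
= 3.6640e-21 J
= 0.0229 eV

0.0229


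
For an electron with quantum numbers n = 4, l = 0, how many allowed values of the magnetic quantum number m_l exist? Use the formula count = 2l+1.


m_l ranges from -l to +l in integer steps
So m_l goes from -0 to +0
Count = 2l + 1 = 2*0 + 1
= 1

1


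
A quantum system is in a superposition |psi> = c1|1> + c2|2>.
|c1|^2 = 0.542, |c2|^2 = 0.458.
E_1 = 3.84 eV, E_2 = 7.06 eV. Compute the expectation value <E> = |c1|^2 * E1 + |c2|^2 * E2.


<E> = |c1|^2 * E1 + |c2|^2 * E2
= 0.542 * 3.84 + 0.458 * 7.06
= 2.0813 + 3.2335
= 5.3148 eV

5.3148


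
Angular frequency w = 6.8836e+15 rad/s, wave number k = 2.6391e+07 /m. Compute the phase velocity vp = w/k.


vp = w / k
= 6.8836e+15 / 2.6391e+07
= 2.6083e+08 m/s

2.6083e+08


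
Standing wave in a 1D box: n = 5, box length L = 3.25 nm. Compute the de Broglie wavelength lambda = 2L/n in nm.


lambda = 2L / n
= 2 * 3.25 / 5
= 6.5 / 5
= 1.3 nm

1.3


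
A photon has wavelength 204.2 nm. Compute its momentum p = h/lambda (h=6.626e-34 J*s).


p = h / lambda
= 6.626e-34 / (204.2e-9)
= 6.626e-34 / 2.0420e-07
= 3.2449e-27 kg*m/s

3.2449e-27


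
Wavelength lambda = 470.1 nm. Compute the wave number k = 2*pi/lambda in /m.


k = 2 * pi / lambda
= 6.2832 / (470.1e-9)
= 6.2832 / 4.7010e-07
= 1.3366e+07 /m

1.3366e+07


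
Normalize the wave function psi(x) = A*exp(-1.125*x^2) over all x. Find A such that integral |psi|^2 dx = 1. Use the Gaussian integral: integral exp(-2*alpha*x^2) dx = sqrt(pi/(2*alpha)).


integral |psi|^2 dx = A^2 * sqrt(pi/(2*alpha)) = 1
A^2 = sqrt(2*alpha/pi)
= sqrt(2 * 1.125 / pi)
= 0.846284
A = sqrt(0.846284)
= 0.9199

0.9199


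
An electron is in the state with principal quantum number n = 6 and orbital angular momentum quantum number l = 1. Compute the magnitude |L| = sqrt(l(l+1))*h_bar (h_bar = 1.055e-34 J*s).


L = sqrt(l*(l+1)) * h_bar
= sqrt(1 * 2) * 1.055e-34
= sqrt(2) * 1.055e-34
= 1.4142 * 1.055e-34
= 1.4920e-34 J*s

1.4920e-34


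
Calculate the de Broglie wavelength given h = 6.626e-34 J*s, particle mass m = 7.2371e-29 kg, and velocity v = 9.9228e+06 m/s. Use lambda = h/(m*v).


lambda = h / (m * v)
= 6.626e-34 / (7.2371e-29 * 9.9228e+06)
= 6.626e-34 / 7.1812e-22
= 9.2268e-13 m

9.2268e-13


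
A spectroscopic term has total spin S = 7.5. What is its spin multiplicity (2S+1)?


Spin multiplicity = 2S + 1
= 2 * 7.5 + 1
= 15.0 + 1
= 16

16


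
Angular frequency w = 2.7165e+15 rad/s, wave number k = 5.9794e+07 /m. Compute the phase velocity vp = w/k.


vp = w / k
= 2.7165e+15 / 5.9794e+07
= 4.5431e+07 m/s

4.5431e+07


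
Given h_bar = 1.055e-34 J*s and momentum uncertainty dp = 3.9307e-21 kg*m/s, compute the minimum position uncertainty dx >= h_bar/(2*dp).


dx = h_bar / (2 * dp)
= 1.055e-34 / (2 * 3.9307e-21)
= 1.055e-34 / 7.8614e-21
= 1.3420e-14 m

1.3420e-14


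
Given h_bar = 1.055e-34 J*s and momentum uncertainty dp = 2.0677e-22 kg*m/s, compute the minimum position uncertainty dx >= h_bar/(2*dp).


dx = h_bar / (2 * dp)
= 1.055e-34 / (2 * 2.0677e-22)
= 1.055e-34 / 4.1354e-22
= 2.5511e-13 m

2.5511e-13


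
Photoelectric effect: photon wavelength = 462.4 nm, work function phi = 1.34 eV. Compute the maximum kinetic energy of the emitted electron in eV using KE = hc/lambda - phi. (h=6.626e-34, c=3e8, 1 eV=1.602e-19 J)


E_photon = hc / lambda
= (6.626e-34)(3e8) / (462.4e-9)
= 4.2989e-19 J
= 2.6834 eV
KE = E_photon - phi
= 2.6834 - 1.34
= 1.3434 eV

1.3434


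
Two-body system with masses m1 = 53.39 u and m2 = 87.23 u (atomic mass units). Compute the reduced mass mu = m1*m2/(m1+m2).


mu = m1 * m2 / (m1 + m2)
= 53.39 * 87.23 / (53.39 + 87.23)
= 4657.2097 / 140.62
= 33.1191 u

33.1191


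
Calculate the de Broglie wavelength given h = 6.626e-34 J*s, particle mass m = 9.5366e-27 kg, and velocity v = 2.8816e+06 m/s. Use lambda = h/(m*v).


lambda = h / (m * v)
= 6.626e-34 / (9.5366e-27 * 2.8816e+06)
= 6.626e-34 / 2.7481e-20
= 2.4111e-14 m

2.4111e-14


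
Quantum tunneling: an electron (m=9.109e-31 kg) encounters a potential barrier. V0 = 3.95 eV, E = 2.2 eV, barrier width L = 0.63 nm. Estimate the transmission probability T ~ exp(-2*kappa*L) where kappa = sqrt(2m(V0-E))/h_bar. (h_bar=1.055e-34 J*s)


V0 - E = 1.75 eV = 2.8035e-19 J
kappa = sqrt(2 * m * (V0-E)) / h_bar
= sqrt(2 * 9.109e-31 * 2.8035e-19) / 1.055e-34
= 6.7740e+09 /m
2*kappa*L = 2 * 6.7740e+09 * 0.63e-9
= 8.5353
T = exp(-8.5353) = 1.964115e-04

1.964115e-04


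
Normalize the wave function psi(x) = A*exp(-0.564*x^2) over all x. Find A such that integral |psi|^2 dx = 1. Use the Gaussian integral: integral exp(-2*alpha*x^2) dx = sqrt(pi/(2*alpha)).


integral |psi|^2 dx = A^2 * sqrt(pi/(2*alpha)) = 1
A^2 = sqrt(2*alpha/pi)
= sqrt(2 * 0.564 / pi)
= 0.599211
A = sqrt(0.599211)
= 0.7741

0.7741


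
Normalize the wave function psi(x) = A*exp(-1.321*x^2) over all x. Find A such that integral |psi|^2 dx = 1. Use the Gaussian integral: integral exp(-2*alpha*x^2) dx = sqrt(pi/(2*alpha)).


integral |psi|^2 dx = A^2 * sqrt(pi/(2*alpha)) = 1
A^2 = sqrt(2*alpha/pi)
= sqrt(2 * 1.321 / pi)
= 0.917047
A = sqrt(0.917047)
= 0.9576

0.9576


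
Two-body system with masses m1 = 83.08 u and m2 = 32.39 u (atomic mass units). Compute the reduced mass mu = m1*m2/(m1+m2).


mu = m1 * m2 / (m1 + m2)
= 83.08 * 32.39 / (83.08 + 32.39)
= 2690.9612 / 115.47
= 23.3044 u

23.3044


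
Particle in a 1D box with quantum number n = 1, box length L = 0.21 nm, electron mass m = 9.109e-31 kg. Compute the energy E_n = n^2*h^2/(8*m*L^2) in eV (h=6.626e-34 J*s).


E = n^2 * h^2 / (8 * m * L^2)
= 1^2 * (6.626e-34)^2 / (8 * 9.109e-31 * (0.21e-9)^2)
= 1 * 4.3904e-67 / (8 * 9.109e-31 * 4.4100e-20)
= 1.3662e-18 J
= 8.5279 eV

8.5279


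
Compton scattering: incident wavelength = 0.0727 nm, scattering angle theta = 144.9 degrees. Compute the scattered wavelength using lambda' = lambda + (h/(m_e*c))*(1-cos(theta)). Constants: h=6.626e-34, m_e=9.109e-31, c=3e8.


Compton wavelength: h/(m_e*c) = 2.4247e-12 m
d_lambda = 2.4247e-12 * (1 - cos(144.9 deg))
= 2.4247e-12 * 1.81815
= 4.4085e-12 m = 0.004408 nm
lambda' = 0.0727 + 0.004408
= 0.077108 nm

0.077108


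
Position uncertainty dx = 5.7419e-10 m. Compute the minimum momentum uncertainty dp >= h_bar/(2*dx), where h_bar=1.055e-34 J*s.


dp = h_bar / (2 * dx)
= 1.055e-34 / (2 * 5.7419e-10)
= 1.055e-34 / 1.1484e-09
= 9.1869e-26 kg*m/s

9.1869e-26


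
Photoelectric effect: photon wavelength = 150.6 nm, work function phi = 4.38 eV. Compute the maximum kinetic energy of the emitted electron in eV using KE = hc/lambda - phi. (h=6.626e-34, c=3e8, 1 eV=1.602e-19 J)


E_photon = hc / lambda
= (6.626e-34)(3e8) / (150.6e-9)
= 1.3199e-18 J
= 8.2392 eV
KE = E_photon - phi
= 8.2392 - 4.38
= 3.8592 eV

3.8592


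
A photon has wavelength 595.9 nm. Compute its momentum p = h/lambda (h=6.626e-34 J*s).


p = h / lambda
= 6.626e-34 / (595.9e-9)
= 6.626e-34 / 5.9590e-07
= 1.1119e-27 kg*m/s

1.1119e-27


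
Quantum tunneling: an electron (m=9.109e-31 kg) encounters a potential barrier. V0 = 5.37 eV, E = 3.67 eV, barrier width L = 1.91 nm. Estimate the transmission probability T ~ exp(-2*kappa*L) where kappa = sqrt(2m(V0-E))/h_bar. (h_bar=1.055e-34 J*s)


V0 - E = 1.7 eV = 2.7234e-19 J
kappa = sqrt(2 * m * (V0-E)) / h_bar
= sqrt(2 * 9.109e-31 * 2.7234e-19) / 1.055e-34
= 6.6766e+09 /m
2*kappa*L = 2 * 6.6766e+09 * 1.91e-9
= 25.5045
T = exp(-25.5045) = 8.385567e-12

8.385567e-12


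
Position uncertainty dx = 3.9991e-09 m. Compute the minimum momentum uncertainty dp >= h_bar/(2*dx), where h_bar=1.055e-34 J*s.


dp = h_bar / (2 * dx)
= 1.055e-34 / (2 * 3.9991e-09)
= 1.055e-34 / 7.9982e-09
= 1.3190e-26 kg*m/s

1.3190e-26


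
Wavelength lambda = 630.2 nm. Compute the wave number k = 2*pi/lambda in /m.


k = 2 * pi / lambda
= 6.2832 / (630.2e-9)
= 6.2832 / 6.3020e-07
= 9.9701e+06 /m

9.9701e+06


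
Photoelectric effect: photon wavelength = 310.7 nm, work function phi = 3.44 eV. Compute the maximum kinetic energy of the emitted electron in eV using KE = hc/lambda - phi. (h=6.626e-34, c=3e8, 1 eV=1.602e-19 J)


E_photon = hc / lambda
= (6.626e-34)(3e8) / (310.7e-9)
= 6.3978e-19 J
= 3.9936 eV
KE = E_photon - phi
= 3.9936 - 3.44
= 0.5536 eV

0.5536


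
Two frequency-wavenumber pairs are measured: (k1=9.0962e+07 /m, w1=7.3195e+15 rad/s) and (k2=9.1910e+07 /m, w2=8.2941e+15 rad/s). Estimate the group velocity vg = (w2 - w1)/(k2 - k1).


vg = (w2 - w1) / (k2 - k1)
= (8.2941e+15 - 7.3195e+15) / (9.1910e+07 - 9.0962e+07)
= 9.7460e+14 / 9.4800e+05
= 1.0281e+09 m/s

1.0281e+09


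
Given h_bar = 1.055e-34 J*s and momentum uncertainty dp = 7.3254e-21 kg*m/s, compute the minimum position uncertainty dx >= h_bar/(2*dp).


dx = h_bar / (2 * dp)
= 1.055e-34 / (2 * 7.3254e-21)
= 1.055e-34 / 1.4651e-20
= 7.2010e-15 m

7.2010e-15


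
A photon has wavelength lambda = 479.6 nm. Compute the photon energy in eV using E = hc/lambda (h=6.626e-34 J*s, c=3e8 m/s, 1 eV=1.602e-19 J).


E = hc / lambda
= (6.626e-34)(3e8) / (479.6e-9)
= 1.9878e-25 / 4.7960e-07
= 4.1447e-19 J
Converting to eV: 4.1447e-19 / 1.602e-19
= 2.5872 eV

2.5872


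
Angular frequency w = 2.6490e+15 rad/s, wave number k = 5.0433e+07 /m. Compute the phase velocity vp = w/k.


vp = w / k
= 2.6490e+15 / 5.0433e+07
= 5.2525e+07 m/s

5.2525e+07


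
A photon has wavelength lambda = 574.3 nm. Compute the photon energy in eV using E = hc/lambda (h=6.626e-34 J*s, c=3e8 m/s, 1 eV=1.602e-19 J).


E = hc / lambda
= (6.626e-34)(3e8) / (574.3e-9)
= 1.9878e-25 / 5.7430e-07
= 3.4613e-19 J
Converting to eV: 3.4613e-19 / 1.602e-19
= 2.1606 eV

2.1606


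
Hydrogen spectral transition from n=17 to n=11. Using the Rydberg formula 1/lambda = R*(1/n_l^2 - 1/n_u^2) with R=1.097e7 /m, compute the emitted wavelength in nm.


1/lambda = R * (1/n_l^2 - 1/n_u^2)
= 1.097e7 * (1/11^2 - 1/17^2)
= 1.097e7 * (0.008264 - 0.00346)
= 1.097e7 * 0.004804
= 5.2703e+04 /m
lambda = 1 / 5.2703e+04 = 18974.3673 nm

18974.3673


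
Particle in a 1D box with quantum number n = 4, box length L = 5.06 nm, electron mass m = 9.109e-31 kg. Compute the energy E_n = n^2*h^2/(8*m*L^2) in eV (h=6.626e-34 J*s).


E = n^2 * h^2 / (8 * m * L^2)
= 4^2 * (6.626e-34)^2 / (8 * 9.109e-31 * (5.06e-9)^2)
= 16 * 4.3904e-67 / (8 * 9.109e-31 * 2.5604e-17)
= 3.7650e-20 J
= 0.235 eV

0.235


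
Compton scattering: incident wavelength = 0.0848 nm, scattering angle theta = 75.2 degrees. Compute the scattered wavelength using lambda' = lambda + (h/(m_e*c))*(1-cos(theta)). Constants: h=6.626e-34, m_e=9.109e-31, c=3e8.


Compton wavelength: h/(m_e*c) = 2.4247e-12 m
d_lambda = 2.4247e-12 * (1 - cos(75.2 deg))
= 2.4247e-12 * 0.744554
= 1.8053e-12 m = 0.001805 nm
lambda' = 0.0848 + 0.001805
= 0.086605 nm

0.086605


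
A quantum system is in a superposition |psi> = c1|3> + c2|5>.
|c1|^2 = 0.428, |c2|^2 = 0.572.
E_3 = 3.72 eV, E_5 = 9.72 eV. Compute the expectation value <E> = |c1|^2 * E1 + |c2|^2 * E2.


<E> = |c1|^2 * E1 + |c2|^2 * E2
= 0.428 * 3.72 + 0.572 * 9.72
= 1.5922 + 5.5598
= 7.152 eV

7.152


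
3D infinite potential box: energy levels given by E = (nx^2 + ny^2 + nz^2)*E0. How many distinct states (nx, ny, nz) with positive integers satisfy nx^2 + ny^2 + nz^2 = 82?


Enumerate all (nx, ny, nz) with nx^2 + ny^2 + nz^2 = 82:
(3,3,8)
(3,8,3)
(8,3,3)
Total degeneracy = 3

3


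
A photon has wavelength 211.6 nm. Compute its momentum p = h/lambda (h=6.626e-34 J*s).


p = h / lambda
= 6.626e-34 / (211.6e-9)
= 6.626e-34 / 2.1160e-07
= 3.1314e-27 kg*m/s

3.1314e-27


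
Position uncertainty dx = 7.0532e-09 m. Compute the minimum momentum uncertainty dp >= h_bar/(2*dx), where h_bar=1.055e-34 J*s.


dp = h_bar / (2 * dx)
= 1.055e-34 / (2 * 7.0532e-09)
= 1.055e-34 / 1.4106e-08
= 7.4789e-27 kg*m/s

7.4789e-27


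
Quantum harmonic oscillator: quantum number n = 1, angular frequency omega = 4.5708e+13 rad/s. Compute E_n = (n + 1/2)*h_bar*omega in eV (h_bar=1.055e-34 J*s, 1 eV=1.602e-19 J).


E = (n + 1/2) * h_bar * omega
= (1 + 0.5) * 1.055e-34 * 4.5708e+13
= 1.5 * 4.8222e-21
= 7.2333e-21 J
= 0.0452 eV

0.0452


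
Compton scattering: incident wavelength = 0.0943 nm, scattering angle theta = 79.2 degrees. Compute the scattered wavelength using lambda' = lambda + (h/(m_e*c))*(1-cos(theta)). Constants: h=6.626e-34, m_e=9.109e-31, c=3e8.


Compton wavelength: h/(m_e*c) = 2.4247e-12 m
d_lambda = 2.4247e-12 * (1 - cos(79.2 deg))
= 2.4247e-12 * 0.812619
= 1.9704e-12 m = 0.00197 nm
lambda' = 0.0943 + 0.00197
= 0.09627 nm

0.09627


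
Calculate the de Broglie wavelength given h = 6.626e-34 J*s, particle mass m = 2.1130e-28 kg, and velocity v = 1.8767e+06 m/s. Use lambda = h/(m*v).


lambda = h / (m * v)
= 6.626e-34 / (2.1130e-28 * 1.8767e+06)
= 6.626e-34 / 3.9655e-22
= 1.6709e-12 m

1.6709e-12


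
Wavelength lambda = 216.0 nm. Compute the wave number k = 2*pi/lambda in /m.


k = 2 * pi / lambda
= 6.2832 / (216.0e-9)
= 6.2832 / 2.1600e-07
= 2.9089e+07 /m

2.9089e+07


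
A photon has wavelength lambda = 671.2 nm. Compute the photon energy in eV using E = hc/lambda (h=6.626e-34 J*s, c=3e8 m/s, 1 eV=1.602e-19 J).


E = hc / lambda
= (6.626e-34)(3e8) / (671.2e-9)
= 1.9878e-25 / 6.7120e-07
= 2.9616e-19 J
Converting to eV: 2.9616e-19 / 1.602e-19
= 1.8487 eV

1.8487


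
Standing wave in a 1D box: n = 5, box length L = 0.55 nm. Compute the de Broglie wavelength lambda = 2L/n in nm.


lambda = 2L / n
= 2 * 0.55 / 5
= 1.1 / 5
= 0.22 nm

0.22


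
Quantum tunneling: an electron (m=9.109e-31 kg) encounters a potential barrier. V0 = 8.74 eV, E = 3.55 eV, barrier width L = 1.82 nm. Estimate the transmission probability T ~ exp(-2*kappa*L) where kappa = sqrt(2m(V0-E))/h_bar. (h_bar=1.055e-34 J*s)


V0 - E = 5.19 eV = 8.3144e-19 J
kappa = sqrt(2 * m * (V0-E)) / h_bar
= sqrt(2 * 9.109e-31 * 8.3144e-19) / 1.055e-34
= 1.1666e+10 /m
2*kappa*L = 2 * 1.1666e+10 * 1.82e-9
= 42.4633
T = exp(-42.4633) = 3.617457e-19

3.617457e-19


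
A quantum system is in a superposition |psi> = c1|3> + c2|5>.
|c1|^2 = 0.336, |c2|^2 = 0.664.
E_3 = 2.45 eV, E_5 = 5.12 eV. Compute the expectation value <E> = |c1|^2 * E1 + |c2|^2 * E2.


<E> = |c1|^2 * E1 + |c2|^2 * E2
= 0.336 * 2.45 + 0.664 * 5.12
= 0.8232 + 3.3997
= 4.2229 eV

4.2229


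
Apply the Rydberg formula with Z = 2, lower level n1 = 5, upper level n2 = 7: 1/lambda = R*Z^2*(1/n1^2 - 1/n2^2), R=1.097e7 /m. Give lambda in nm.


1/lambda = R * Z^2 * (1/n1^2 - 1/n2^2)
= 1.097e7 * 2^2 * (1/5^2 - 1/7^2)
= 1.097e7 * 4 * (0.04 - 0.020408)
= 8.5969e+05 /m
lambda = 1 / 8.5969e+05
= 1163.2103 nm

1163.2103


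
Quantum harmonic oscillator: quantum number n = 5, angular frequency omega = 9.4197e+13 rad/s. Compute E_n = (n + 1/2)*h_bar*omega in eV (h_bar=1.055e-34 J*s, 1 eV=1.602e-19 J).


E = (n + 1/2) * h_bar * omega
= (5 + 0.5) * 1.055e-34 * 9.4197e+13
= 5.5 * 9.9378e-21
= 5.4658e-20 J
= 0.3412 eV

0.3412


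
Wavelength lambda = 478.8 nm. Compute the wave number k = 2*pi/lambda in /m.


k = 2 * pi / lambda
= 6.2832 / (478.8e-9)
= 6.2832 / 4.7880e-07
= 1.3123e+07 /m

1.3123e+07


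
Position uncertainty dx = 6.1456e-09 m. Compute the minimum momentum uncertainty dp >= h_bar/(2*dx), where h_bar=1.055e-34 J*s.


dp = h_bar / (2 * dx)
= 1.055e-34 / (2 * 6.1456e-09)
= 1.055e-34 / 1.2291e-08
= 8.5834e-27 kg*m/s

8.5834e-27


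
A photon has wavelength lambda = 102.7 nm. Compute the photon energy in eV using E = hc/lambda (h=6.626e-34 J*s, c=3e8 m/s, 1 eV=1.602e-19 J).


E = hc / lambda
= (6.626e-34)(3e8) / (102.7e-9)
= 1.9878e-25 / 1.0270e-07
= 1.9355e-18 J
Converting to eV: 1.9355e-18 / 1.602e-19
= 12.082 eV

12.082


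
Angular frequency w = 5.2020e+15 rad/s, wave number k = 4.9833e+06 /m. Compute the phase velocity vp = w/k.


vp = w / k
= 5.2020e+15 / 4.9833e+06
= 1.0439e+09 m/s

1.0439e+09


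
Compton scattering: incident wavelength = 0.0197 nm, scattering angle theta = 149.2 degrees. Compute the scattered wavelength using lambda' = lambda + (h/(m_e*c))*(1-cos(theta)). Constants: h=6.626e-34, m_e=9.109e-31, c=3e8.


Compton wavelength: h/(m_e*c) = 2.4247e-12 m
d_lambda = 2.4247e-12 * (1 - cos(149.2 deg))
= 2.4247e-12 * 1.85896
= 4.5074e-12 m = 0.004507 nm
lambda' = 0.0197 + 0.004507
= 0.024207 nm

0.024207


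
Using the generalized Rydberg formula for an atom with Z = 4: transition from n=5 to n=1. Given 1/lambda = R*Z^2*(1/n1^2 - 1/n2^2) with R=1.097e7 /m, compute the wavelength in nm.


1/lambda = R * Z^2 * (1/n1^2 - 1/n2^2)
= 1.097e7 * 4^2 * (1/1^2 - 1/5^2)
= 1.097e7 * 16 * (1.0 - 0.04)
= 1.6850e+08 /m
lambda = 1 / 1.6850e+08
= 5.9347 nm

5.9347


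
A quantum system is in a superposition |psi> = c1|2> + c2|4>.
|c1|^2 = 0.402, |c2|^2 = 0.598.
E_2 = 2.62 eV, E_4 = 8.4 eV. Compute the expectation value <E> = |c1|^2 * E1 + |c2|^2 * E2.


<E> = |c1|^2 * E1 + |c2|^2 * E2
= 0.402 * 2.62 + 0.598 * 8.4
= 1.0532 + 5.0232
= 6.0764 eV

6.0764


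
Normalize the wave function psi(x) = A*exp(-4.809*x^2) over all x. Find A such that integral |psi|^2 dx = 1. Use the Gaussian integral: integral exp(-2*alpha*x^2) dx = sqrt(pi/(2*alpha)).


integral |psi|^2 dx = A^2 * sqrt(pi/(2*alpha)) = 1
A^2 = sqrt(2*alpha/pi)
= sqrt(2 * 4.809 / pi)
= 1.749716
A = sqrt(1.749716)
= 1.3228

1.3228


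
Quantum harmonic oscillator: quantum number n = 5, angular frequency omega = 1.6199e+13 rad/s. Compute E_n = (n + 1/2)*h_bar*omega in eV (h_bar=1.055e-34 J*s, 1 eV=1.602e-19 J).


E = (n + 1/2) * h_bar * omega
= (5 + 0.5) * 1.055e-34 * 1.6199e+13
= 5.5 * 1.7090e-21
= 9.3995e-21 J
= 0.0587 eV

0.0587


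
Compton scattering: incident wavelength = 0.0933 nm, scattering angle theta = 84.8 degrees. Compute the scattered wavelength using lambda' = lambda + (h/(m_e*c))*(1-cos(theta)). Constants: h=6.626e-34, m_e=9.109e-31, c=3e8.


Compton wavelength: h/(m_e*c) = 2.4247e-12 m
d_lambda = 2.4247e-12 * (1 - cos(84.8 deg))
= 2.4247e-12 * 0.909367
= 2.2050e-12 m = 0.002205 nm
lambda' = 0.0933 + 0.002205
= 0.095505 nm

0.095505


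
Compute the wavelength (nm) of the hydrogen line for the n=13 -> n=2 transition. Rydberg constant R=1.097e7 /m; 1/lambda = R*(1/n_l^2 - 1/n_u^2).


1/lambda = R * (1/n_l^2 - 1/n_u^2)
= 1.097e7 * (1/2^2 - 1/13^2)
= 1.097e7 * (0.25 - 0.005917)
= 1.097e7 * 0.244083
= 2.6776e+06 /m
lambda = 1 / 2.6776e+06 = 373.4703 nm

373.4703


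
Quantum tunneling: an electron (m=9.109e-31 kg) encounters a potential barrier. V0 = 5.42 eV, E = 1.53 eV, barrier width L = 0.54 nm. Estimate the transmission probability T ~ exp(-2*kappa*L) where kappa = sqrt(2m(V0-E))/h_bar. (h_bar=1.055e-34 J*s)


V0 - E = 3.89 eV = 6.2318e-19 J
kappa = sqrt(2 * m * (V0-E)) / h_bar
= sqrt(2 * 9.109e-31 * 6.2318e-19) / 1.055e-34
= 1.0100e+10 /m
2*kappa*L = 2 * 1.0100e+10 * 0.54e-9
= 10.9076
T = exp(-10.9076) = 1.831917e-05

1.831917e-05


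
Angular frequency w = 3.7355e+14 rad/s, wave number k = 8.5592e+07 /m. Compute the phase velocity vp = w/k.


vp = w / k
= 3.7355e+14 / 8.5592e+07
= 4.3643e+06 m/s

4.3643e+06


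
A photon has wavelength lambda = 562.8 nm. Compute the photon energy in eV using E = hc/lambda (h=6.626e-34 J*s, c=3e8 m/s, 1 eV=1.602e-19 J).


E = hc / lambda
= (6.626e-34)(3e8) / (562.8e-9)
= 1.9878e-25 / 5.6280e-07
= 3.5320e-19 J
Converting to eV: 3.5320e-19 / 1.602e-19
= 2.2047 eV

2.2047


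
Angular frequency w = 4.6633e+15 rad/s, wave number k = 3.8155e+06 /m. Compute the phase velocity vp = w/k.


vp = w / k
= 4.6633e+15 / 3.8155e+06
= 1.2222e+09 m/s

1.2222e+09


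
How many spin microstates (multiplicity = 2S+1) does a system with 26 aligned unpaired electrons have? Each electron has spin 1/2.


Total spin S = N * (1/2) = 26 * 0.5 = 13.0
Spin multiplicity = 2S + 1
= 2 * 13.0 + 1
= 27

27


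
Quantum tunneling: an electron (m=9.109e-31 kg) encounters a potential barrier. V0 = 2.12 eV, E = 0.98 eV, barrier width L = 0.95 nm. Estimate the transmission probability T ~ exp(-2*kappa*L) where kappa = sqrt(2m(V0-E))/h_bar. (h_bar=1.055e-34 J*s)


V0 - E = 1.14 eV = 1.8263e-19 J
kappa = sqrt(2 * m * (V0-E)) / h_bar
= sqrt(2 * 9.109e-31 * 1.8263e-19) / 1.055e-34
= 5.4674e+09 /m
2*kappa*L = 2 * 5.4674e+09 * 0.95e-9
= 10.3881
T = exp(-10.3881) = 3.079749e-05

3.079749e-05


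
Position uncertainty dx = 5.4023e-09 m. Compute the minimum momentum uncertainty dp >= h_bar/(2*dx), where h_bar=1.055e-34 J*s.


dp = h_bar / (2 * dx)
= 1.055e-34 / (2 * 5.4023e-09)
= 1.055e-34 / 1.0805e-08
= 9.7644e-27 kg*m/s

9.7644e-27


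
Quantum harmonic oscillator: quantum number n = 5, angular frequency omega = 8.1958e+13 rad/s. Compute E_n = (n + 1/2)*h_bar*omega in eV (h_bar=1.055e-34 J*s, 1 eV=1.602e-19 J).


E = (n + 1/2) * h_bar * omega
= (5 + 0.5) * 1.055e-34 * 8.1958e+13
= 5.5 * 8.6466e-21
= 4.7556e-20 J
= 0.2969 eV

0.2969


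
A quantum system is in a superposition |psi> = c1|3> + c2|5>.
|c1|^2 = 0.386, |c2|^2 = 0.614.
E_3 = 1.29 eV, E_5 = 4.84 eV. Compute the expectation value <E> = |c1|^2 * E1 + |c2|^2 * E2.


<E> = |c1|^2 * E1 + |c2|^2 * E2
= 0.386 * 1.29 + 0.614 * 4.84
= 0.4979 + 2.9718
= 3.4697 eV

3.4697


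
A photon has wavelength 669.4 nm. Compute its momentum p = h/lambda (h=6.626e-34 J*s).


p = h / lambda
= 6.626e-34 / (669.4e-9)
= 6.626e-34 / 6.6940e-07
= 9.8984e-28 kg*m/s

9.8984e-28


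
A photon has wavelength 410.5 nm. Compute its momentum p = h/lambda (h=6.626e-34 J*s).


p = h / lambda
= 6.626e-34 / (410.5e-9)
= 6.626e-34 / 4.1050e-07
= 1.6141e-27 kg*m/s

1.6141e-27


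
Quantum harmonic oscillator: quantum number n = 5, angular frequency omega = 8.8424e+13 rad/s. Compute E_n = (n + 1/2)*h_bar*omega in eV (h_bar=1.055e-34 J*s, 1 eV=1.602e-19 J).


E = (n + 1/2) * h_bar * omega
= (5 + 0.5) * 1.055e-34 * 8.8424e+13
= 5.5 * 9.3287e-21
= 5.1308e-20 J
= 0.3203 eV

0.3203


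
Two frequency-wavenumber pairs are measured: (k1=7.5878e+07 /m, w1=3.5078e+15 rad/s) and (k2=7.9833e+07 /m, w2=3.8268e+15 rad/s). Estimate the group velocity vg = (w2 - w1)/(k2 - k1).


vg = (w2 - w1) / (k2 - k1)
= (3.8268e+15 - 3.5078e+15) / (7.9833e+07 - 7.5878e+07)
= 3.1900e+14 / 3.9550e+06
= 8.0657e+07 m/s

8.0657e+07


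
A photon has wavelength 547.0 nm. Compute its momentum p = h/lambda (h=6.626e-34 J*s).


p = h / lambda
= 6.626e-34 / (547.0e-9)
= 6.626e-34 / 5.4700e-07
= 1.2113e-27 kg*m/s

1.2113e-27


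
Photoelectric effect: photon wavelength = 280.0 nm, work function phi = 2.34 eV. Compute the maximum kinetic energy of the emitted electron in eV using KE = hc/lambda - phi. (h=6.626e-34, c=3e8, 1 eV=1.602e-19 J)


E_photon = hc / lambda
= (6.626e-34)(3e8) / (280.0e-9)
= 7.0993e-19 J
= 4.4315 eV
KE = E_photon - phi
= 4.4315 - 2.34
= 2.0915 eV

2.0915
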